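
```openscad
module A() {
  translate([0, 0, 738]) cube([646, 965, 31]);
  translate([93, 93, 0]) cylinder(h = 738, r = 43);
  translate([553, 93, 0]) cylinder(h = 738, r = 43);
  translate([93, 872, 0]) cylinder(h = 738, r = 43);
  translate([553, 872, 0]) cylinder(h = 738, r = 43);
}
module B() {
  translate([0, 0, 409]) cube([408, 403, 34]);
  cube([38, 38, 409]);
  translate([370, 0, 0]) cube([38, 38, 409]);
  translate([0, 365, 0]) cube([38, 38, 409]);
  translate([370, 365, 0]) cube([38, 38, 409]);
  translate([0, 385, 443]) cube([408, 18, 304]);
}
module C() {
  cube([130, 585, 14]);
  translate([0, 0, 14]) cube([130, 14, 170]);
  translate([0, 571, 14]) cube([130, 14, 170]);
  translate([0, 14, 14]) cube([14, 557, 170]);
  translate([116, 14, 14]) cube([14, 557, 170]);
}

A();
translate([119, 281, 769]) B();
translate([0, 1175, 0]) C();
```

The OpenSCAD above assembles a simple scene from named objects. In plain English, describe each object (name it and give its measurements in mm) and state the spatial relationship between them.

A is a table with a 646×965 mm rectangular top, 31 mm thick, top surface at z = 769 mm, supported by four round legs of 86 mm diameter, each leg's bounding box inset 50 mm from the nearest pair of top edges, running from the floor.

B is a chair. The seat is a 408×403×34 mm slab with its top at z = 443 mm, on four 38×38 mm corner legs (flush with the seat edges, standing on z = 0). A flat backrest 18 mm thick, 304 mm tall, spans the full seat width and rises from the seat top along its +y edge, rear face flush with the rear of the seat.

C is an open-topped rectangular box: outside dimensions 130×585×184 mm, with a uniform wall and base thickness of 14 mm. The base is a full 130×585 slab on the floor; four walls sit on top of the base. The front and back walls (the −y and +y sides) span the full width; the two side walls fit between them.

The chair is on top of the table, centred. The open box is on the floor beside the table on its +y side.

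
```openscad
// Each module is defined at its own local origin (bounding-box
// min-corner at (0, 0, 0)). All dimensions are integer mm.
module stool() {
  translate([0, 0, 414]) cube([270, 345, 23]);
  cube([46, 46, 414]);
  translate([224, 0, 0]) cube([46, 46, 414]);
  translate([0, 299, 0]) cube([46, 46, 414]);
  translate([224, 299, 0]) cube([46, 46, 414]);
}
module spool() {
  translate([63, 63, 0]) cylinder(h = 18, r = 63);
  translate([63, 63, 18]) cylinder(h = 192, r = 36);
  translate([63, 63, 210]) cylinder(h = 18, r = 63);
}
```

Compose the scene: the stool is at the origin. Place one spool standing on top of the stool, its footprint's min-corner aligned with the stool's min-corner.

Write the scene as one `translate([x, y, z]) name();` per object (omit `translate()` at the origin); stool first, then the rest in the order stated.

stool();
translate([0, 0, 437]) spool();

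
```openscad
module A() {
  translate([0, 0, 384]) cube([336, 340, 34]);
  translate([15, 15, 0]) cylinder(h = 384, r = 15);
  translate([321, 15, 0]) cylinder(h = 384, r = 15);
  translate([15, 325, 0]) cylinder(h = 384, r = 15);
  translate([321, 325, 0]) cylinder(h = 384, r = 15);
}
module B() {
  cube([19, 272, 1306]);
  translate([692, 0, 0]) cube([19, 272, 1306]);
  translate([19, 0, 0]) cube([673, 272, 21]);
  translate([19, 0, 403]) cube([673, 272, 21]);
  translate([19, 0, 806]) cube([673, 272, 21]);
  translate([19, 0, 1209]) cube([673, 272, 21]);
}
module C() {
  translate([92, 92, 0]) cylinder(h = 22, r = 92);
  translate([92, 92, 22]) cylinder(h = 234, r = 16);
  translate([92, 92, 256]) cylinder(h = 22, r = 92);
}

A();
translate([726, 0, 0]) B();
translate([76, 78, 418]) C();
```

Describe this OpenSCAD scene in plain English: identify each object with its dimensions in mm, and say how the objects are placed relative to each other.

A is a four-legged stool. The seat is 336×340 mm, 34 mm thick, top at z = 418 mm. It stands on four round legs, each 30 mm in diameter, from z = 0 to the seat underside, each leg's axis is inset half a diameter from the nearest pair of seat edges (so the leg's bounding box is flush with the corner).

B is a bookshelf 711 mm wide overall, 272 mm deep and 1306 mm tall. The two sides are 19 mm thick vertical panels. 4 horizontal shelves of 21 mm thickness span between the inner faces of the sides; the lowest shelf sits on the floor and shelves are stacked with a clear vertical gap of 382 mm between each pair.

C is a spool: two coaxial disc flanges of radius 92 mm and thickness 22 mm, joined by a core cylinder of radius 16 mm and height 234 mm. The lower flange rests on z = 0 and the three cylinders share a vertical axis.

The bookshelf is on the floor beside the stool on its +x side. The spool is on top of the stool, centred.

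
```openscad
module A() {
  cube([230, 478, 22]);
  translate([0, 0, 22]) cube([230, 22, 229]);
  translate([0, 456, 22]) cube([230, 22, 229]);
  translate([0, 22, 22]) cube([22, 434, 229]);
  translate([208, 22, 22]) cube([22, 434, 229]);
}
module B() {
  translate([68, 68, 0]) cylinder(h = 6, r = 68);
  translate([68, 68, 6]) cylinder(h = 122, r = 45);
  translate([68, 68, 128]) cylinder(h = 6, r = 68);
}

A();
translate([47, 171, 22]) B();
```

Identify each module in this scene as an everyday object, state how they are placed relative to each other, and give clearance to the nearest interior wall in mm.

A is an open box. B is a spool. The spool sits inside the open box, centred. The clearance to the nearest interior wall is 25 mm.

Clearances: x = 25, y = 149; minimum 25 mm.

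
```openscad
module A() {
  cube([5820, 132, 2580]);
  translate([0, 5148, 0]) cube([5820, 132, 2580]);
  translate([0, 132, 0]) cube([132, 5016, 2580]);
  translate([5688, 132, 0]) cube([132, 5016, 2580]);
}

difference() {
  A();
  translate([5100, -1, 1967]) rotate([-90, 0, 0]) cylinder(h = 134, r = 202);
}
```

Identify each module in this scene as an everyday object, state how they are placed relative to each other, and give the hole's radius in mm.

The subtracted cylinder has r = 202 mm.

A is a house frame. The house frame has a circular hole through its front wall. The hole's radius is 202 mm.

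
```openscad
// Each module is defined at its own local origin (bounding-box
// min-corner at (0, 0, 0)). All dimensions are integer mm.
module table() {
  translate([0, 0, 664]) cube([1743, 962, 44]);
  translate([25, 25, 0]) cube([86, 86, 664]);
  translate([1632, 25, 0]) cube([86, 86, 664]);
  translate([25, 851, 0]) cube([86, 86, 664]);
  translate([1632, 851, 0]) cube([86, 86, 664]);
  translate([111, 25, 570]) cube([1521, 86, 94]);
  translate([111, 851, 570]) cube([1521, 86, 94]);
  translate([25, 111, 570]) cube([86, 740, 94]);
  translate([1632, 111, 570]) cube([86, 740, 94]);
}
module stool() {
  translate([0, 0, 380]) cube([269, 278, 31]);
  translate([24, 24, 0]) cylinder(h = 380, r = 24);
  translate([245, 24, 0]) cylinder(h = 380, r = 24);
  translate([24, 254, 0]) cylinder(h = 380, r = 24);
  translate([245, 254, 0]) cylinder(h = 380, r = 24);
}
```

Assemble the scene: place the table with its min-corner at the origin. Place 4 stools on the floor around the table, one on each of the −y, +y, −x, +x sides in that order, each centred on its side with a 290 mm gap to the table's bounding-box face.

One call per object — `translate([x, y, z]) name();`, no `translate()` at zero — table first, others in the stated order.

table();
translate([737, -568, 0]) stool();
translate([737, 1252, 0]) stool();
translate([-559, 342, 0]) stool();
translate([2033, 342, 0]) stool();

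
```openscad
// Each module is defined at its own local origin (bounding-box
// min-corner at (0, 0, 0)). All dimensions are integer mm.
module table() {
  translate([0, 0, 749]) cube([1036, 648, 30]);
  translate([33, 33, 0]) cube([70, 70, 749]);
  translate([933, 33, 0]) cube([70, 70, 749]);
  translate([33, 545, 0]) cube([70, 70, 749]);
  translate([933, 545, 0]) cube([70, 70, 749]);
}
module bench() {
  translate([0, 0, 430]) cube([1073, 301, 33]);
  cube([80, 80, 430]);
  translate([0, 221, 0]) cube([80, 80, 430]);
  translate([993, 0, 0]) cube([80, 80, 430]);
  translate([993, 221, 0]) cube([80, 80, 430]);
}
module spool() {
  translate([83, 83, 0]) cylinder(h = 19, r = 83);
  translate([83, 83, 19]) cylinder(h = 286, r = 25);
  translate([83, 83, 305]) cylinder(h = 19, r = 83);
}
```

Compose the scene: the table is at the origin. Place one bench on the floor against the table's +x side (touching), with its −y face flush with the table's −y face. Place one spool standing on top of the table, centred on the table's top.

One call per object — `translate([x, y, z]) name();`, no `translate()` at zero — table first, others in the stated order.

table();
translate([1036, 0, 0]) bench();
translate([435, 241, 779]) spool();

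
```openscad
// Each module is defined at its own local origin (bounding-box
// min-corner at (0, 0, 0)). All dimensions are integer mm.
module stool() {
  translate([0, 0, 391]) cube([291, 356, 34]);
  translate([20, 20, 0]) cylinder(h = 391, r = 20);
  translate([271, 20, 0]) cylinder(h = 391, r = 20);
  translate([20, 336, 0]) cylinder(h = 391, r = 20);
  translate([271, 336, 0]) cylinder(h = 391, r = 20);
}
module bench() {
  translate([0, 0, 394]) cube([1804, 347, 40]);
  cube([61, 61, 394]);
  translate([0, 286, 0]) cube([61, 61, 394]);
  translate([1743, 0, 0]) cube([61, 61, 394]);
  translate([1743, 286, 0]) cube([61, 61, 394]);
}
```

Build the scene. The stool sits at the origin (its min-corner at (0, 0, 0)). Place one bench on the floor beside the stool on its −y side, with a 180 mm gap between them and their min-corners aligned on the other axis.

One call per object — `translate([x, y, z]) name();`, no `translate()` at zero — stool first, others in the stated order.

stool();
translate([0, -527, 0]) bench();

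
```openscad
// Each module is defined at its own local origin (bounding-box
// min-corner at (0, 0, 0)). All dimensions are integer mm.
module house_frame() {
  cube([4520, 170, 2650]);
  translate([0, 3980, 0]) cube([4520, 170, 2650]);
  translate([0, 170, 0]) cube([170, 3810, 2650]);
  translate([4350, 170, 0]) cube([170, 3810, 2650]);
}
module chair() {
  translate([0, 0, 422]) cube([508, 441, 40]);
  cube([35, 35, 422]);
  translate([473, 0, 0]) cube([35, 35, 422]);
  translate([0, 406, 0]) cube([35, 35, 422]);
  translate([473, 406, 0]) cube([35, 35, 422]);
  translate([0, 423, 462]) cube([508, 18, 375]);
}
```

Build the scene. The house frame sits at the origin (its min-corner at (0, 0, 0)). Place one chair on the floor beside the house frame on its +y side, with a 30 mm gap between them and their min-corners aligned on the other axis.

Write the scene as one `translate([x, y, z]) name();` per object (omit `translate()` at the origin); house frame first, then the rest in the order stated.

house_frame();
translate([0, 4180, 0]) chair();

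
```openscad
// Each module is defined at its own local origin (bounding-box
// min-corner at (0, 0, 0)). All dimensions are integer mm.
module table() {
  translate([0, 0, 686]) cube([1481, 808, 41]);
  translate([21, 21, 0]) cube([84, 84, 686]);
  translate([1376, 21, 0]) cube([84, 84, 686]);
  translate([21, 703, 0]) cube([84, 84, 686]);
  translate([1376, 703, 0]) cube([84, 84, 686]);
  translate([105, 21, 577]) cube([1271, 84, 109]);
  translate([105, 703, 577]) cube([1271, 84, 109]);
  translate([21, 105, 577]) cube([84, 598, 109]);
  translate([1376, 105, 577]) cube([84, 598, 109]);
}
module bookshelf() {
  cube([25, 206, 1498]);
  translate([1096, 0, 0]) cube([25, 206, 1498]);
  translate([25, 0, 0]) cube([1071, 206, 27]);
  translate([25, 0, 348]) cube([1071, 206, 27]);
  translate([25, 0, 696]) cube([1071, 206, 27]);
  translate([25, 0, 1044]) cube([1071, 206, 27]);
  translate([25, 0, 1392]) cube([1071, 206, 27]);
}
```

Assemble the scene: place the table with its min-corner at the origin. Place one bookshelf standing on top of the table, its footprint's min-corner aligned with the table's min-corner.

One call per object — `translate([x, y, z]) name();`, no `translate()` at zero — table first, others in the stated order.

table();
translate([0, 0, 727]) bookshelf();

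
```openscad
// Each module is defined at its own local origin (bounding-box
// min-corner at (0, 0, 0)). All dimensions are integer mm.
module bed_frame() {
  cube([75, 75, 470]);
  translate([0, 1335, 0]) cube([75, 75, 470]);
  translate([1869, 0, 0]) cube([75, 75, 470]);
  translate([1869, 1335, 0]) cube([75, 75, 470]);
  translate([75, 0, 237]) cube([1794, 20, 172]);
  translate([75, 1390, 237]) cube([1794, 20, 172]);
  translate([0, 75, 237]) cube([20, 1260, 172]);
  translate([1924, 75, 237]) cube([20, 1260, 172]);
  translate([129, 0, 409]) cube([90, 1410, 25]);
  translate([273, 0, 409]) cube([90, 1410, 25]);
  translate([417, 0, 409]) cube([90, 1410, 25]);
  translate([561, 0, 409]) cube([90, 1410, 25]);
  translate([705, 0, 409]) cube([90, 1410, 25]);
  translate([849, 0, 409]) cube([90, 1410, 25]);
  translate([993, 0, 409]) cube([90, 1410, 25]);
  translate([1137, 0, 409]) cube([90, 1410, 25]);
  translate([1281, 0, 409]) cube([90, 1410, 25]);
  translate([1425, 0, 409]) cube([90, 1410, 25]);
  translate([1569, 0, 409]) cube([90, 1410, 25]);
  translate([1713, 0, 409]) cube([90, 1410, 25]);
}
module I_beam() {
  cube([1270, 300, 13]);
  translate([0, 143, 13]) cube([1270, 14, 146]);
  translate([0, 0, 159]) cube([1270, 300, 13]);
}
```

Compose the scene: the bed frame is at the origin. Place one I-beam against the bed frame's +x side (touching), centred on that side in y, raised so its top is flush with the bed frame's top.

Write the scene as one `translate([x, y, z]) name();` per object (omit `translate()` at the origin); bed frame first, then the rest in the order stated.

bed_frame();
translate([1944, 555, 298]) I_beam();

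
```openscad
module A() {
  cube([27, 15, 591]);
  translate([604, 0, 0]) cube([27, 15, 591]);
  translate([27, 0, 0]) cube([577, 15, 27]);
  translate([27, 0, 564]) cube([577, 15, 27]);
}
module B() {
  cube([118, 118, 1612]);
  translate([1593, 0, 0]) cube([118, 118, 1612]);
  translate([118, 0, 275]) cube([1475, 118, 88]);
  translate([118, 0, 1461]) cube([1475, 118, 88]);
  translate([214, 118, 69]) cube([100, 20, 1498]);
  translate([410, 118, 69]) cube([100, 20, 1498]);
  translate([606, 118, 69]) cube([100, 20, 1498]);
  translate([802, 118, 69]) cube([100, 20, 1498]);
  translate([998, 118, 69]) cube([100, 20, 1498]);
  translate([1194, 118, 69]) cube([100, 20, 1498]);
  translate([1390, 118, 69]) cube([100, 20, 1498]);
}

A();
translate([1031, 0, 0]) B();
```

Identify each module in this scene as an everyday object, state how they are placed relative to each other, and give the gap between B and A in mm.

The fence section's nearest face is 400 mm from the picture frame's +x face.

A is a picture frame. B is a fence section. The fence section is on the floor beside the picture frame on its +x side. The gap between the fence section and the picture frame is 400 mm.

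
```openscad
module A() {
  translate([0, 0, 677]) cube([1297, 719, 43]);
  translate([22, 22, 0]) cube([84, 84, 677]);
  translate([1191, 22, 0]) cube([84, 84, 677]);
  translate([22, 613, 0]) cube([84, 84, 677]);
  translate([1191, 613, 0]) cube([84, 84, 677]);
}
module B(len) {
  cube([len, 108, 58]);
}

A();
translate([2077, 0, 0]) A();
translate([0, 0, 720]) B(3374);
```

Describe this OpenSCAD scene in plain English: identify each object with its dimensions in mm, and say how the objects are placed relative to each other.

A is a table with a 1297×719 mm rectangular top, 43 mm thick, top surface at z = 720 mm, supported by four 84×84 mm square legs, each inset 22 mm from the nearest pair of top edges, running from the floor.

B is a rectangular beam 3374 mm long (x), 108 mm deep (y), 58 mm thick (z).

The beam spans the tops of two tables placed 780 mm apart, resting at z = 720 mm.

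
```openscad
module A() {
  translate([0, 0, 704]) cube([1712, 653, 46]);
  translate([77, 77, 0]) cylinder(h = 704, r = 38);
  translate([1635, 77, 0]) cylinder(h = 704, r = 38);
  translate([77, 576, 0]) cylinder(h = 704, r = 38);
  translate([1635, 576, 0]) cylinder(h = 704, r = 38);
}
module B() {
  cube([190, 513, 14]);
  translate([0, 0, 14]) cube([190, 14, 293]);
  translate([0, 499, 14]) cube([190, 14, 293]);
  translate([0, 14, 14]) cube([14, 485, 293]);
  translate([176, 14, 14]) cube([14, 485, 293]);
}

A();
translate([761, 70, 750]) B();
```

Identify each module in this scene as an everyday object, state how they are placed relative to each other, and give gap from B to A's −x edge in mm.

The open box's min-x is at 761; the table's min-x is 0; gap = 761 mm.

A is a table. B is an open box. The open box is on top of the table, centred. The gap from the open box to the table's −x edge is 761 mm.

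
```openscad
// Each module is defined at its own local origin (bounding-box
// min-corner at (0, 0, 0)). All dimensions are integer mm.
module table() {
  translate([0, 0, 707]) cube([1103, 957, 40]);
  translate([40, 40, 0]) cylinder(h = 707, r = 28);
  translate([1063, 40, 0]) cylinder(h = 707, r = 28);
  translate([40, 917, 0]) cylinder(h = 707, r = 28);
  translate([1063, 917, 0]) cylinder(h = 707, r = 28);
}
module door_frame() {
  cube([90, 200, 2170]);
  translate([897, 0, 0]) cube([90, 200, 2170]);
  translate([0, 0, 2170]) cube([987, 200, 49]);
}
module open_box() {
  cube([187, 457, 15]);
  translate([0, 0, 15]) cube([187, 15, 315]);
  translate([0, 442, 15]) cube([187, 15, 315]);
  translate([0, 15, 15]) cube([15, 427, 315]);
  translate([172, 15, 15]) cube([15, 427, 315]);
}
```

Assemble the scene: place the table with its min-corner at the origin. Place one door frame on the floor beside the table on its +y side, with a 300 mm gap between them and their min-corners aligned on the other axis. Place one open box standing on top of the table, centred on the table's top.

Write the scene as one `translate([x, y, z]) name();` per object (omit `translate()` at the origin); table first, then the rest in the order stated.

table();
translate([0, 1257, 0]) door_frame();
translate([458, 250, 747]) open_box();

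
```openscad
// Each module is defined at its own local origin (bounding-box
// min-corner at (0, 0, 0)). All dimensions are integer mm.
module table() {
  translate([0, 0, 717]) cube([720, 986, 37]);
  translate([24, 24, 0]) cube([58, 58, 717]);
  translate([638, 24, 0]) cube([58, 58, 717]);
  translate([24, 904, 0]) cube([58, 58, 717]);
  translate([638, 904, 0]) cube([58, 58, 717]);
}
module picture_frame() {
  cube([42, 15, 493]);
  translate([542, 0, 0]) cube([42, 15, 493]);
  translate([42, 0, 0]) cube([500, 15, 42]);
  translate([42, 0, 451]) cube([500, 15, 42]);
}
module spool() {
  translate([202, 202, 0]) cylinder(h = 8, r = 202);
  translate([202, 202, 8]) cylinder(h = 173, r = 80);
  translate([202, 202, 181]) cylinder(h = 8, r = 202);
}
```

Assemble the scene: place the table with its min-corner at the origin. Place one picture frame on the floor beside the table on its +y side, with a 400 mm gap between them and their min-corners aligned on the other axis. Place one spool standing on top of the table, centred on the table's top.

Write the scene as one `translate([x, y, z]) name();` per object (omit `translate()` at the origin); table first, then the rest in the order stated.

table();
translate([0, 1386, 0]) picture_frame();
translate([158, 291, 754]) spool();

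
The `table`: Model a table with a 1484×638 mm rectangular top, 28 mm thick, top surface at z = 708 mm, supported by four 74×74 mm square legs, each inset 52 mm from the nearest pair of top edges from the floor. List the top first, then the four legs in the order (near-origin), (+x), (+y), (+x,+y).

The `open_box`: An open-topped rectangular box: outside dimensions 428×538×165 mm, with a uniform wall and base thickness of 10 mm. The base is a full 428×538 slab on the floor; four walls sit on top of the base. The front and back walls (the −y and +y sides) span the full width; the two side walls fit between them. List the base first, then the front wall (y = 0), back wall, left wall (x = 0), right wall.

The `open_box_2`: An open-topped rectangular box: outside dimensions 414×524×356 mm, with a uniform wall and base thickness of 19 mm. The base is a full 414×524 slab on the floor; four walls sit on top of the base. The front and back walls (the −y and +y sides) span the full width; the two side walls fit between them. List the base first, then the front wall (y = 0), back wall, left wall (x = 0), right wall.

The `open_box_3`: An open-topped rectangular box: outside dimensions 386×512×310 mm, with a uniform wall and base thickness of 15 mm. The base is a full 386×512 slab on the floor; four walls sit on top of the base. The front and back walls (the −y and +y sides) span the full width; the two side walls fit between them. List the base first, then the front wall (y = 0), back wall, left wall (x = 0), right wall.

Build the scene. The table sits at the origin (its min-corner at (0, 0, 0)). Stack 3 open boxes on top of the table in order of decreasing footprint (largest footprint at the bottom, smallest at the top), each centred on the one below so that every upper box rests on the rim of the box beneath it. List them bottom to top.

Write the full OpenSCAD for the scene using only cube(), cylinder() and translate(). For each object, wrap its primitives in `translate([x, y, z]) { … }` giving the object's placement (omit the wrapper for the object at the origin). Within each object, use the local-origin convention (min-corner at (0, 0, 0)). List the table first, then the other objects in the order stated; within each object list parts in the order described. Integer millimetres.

translate([0, 0, 680]) cube([1484, 638, 28]);
translate([52, 52, 0]) cube([74, 74, 680]);
translate([1358, 52, 0]) cube([74, 74, 680]);
translate([52, 512, 0]) cube([74, 74, 680]);
translate([1358, 512, 0]) cube([74, 74, 680]);
translate([528, 50, 708]) {
  cube([428, 538, 10]);
  translate([0, 0, 10]) cube([428, 10, 155]);
  translate([0, 528, 10]) cube([428, 10, 155]);
  translate([0, 10, 10]) cube([10, 518, 155]);
  translate([418, 10, 10]) cube([10, 518, 155]);
}
translate([535, 57, 873]) {
  cube([414, 524, 19]);
  translate([0, 0, 19]) cube([414, 19, 337]);
  translate([0, 505, 19]) cube([414, 19, 337]);
  translate([0, 19, 19]) cube([19, 486, 337]);
  translate([395, 19, 19]) cube([19, 486, 337]);
}
translate([549, 63, 1229]) {
  cube([386, 512, 15]);
  translate([0, 0, 15]) cube([386, 15, 295]);
  translate([0, 497, 15]) cube([386, 15, 295]);
  translate([0, 15, 15]) cube([15, 482, 295]);
  translate([371, 15, 15]) cube([15, 482, 295]);
}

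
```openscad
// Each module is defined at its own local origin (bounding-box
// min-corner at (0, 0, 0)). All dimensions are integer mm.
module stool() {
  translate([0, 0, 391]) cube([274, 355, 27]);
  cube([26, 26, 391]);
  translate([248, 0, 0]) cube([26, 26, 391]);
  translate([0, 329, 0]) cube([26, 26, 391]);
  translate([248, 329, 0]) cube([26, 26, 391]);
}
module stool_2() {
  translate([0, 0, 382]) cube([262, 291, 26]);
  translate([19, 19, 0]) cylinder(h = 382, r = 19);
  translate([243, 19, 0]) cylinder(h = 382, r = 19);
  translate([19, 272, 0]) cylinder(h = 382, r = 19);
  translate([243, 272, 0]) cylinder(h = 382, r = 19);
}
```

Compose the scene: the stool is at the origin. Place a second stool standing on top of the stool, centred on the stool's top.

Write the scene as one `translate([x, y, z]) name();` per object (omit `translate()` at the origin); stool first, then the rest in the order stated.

stool();
translate([6, 32, 418]) stool_2();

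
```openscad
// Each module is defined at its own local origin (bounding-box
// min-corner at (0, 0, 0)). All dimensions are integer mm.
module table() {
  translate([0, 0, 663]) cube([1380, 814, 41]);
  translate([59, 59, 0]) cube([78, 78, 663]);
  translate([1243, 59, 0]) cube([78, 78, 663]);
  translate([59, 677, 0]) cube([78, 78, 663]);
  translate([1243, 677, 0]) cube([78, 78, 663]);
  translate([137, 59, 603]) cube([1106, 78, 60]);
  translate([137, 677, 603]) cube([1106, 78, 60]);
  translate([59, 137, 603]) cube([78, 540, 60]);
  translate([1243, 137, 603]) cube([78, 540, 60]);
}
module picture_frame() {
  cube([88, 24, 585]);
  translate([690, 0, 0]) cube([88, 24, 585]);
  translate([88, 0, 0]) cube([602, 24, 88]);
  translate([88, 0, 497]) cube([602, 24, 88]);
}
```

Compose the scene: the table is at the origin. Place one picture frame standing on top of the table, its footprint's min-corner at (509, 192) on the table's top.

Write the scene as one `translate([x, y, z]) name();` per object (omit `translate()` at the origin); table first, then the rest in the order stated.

table();
translate([509, 192, 704]) picture_frame();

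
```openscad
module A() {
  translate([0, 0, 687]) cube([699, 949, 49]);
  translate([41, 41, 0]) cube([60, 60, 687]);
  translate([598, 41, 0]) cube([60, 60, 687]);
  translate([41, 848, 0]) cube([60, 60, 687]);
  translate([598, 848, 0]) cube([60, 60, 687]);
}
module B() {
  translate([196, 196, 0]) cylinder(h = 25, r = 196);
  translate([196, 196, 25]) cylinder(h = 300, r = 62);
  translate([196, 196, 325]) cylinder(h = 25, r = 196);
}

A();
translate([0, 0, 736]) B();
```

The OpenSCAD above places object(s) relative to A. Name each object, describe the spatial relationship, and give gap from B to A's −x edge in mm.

A is a table. B is a spool. The spool is on top of the table. The gap from the spool to the table's −x edge is 0 mm.

The spool's min-x is at 0; the table's min-x is 0; gap = 0 mm.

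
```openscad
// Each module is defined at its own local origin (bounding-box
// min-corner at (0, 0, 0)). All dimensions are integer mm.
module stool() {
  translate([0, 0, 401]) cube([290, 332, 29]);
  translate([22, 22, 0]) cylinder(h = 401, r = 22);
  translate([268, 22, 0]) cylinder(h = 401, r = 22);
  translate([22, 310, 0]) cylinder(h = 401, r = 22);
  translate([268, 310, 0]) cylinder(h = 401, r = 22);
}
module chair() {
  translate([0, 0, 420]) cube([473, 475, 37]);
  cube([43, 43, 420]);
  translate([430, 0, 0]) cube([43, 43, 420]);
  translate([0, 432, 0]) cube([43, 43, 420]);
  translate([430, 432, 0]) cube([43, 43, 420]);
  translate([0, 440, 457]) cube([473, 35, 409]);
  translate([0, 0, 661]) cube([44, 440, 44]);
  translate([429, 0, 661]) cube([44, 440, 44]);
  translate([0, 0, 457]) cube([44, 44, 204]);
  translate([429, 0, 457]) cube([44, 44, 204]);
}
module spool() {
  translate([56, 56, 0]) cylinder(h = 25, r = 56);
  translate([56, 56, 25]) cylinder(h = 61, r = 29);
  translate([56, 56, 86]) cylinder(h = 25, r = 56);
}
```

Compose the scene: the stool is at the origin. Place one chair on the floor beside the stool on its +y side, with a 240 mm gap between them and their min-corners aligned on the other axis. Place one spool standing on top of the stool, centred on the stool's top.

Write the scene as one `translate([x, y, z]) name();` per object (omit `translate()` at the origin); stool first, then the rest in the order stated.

stool();
translate([0, 572, 0]) chair();
translate([89, 110, 430]) spool();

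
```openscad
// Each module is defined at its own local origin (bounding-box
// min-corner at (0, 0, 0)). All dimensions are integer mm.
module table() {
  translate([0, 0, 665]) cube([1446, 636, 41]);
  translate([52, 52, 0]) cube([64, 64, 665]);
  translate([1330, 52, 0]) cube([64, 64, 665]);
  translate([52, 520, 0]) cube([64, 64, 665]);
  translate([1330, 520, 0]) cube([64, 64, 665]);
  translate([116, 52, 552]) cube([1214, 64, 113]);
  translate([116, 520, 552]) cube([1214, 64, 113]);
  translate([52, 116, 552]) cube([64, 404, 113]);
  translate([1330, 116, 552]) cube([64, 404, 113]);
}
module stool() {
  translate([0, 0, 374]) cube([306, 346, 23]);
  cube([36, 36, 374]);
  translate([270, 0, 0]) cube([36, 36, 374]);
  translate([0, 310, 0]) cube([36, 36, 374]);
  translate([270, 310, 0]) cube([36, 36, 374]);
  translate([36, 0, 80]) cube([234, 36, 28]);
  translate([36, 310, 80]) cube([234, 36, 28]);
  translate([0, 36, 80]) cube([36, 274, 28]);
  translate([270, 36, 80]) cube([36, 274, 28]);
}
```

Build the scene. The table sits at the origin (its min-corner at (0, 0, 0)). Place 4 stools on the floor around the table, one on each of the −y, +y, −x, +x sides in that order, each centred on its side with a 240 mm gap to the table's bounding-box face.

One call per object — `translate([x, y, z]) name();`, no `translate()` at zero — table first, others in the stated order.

table();
translate([570, -586, 0]) stool();
translate([570, 876, 0]) stool();
translate([-546, 145, 0]) stool();
translate([1686, 145, 0]) stool();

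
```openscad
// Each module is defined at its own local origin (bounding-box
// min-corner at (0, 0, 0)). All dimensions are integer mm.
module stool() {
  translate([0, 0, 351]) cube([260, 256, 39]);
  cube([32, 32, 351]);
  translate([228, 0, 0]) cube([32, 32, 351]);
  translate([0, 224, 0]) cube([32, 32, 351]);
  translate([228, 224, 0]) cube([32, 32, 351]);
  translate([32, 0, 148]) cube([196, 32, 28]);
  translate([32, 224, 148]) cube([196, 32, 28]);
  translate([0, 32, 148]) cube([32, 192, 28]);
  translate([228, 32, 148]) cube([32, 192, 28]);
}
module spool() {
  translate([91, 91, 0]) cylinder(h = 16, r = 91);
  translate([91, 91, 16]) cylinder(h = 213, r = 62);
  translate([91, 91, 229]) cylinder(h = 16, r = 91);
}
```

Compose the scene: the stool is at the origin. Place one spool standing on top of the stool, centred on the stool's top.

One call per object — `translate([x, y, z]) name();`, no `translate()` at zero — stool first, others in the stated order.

stool();
translate([39, 37, 390]) spool();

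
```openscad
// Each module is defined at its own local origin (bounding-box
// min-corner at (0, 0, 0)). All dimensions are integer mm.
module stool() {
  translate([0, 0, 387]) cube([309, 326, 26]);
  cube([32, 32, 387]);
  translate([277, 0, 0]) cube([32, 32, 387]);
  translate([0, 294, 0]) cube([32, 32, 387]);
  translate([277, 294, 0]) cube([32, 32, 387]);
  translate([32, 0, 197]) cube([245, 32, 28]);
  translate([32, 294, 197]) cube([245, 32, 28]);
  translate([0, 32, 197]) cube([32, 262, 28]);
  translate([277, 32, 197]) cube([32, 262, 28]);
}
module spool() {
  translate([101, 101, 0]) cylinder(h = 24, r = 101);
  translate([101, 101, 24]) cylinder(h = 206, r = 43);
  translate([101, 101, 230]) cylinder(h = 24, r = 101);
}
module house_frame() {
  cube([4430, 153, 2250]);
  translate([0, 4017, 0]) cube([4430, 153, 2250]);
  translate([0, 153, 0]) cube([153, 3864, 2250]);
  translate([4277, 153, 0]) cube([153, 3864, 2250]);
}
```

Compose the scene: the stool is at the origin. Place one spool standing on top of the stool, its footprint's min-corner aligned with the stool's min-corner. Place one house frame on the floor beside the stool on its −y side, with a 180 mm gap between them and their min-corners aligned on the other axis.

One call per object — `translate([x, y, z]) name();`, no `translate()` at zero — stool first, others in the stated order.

stool();
translate([0, 0, 413]) spool();
translate([0, -4350, 0]) house_frame();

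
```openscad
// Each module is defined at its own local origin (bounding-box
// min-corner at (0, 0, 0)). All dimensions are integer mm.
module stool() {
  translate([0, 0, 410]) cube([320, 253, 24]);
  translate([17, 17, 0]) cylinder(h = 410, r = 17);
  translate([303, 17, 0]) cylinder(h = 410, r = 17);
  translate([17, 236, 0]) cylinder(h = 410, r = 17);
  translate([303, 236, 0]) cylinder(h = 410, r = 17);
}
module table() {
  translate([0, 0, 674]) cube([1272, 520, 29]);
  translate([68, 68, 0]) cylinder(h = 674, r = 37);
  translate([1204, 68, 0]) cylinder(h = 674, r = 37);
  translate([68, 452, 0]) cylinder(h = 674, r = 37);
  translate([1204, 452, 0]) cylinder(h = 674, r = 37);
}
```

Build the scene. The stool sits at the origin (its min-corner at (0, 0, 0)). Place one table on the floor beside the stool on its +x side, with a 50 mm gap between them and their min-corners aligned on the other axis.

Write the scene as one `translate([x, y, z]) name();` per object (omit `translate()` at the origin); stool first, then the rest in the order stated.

stool();
translate([370, 0, 0]) table();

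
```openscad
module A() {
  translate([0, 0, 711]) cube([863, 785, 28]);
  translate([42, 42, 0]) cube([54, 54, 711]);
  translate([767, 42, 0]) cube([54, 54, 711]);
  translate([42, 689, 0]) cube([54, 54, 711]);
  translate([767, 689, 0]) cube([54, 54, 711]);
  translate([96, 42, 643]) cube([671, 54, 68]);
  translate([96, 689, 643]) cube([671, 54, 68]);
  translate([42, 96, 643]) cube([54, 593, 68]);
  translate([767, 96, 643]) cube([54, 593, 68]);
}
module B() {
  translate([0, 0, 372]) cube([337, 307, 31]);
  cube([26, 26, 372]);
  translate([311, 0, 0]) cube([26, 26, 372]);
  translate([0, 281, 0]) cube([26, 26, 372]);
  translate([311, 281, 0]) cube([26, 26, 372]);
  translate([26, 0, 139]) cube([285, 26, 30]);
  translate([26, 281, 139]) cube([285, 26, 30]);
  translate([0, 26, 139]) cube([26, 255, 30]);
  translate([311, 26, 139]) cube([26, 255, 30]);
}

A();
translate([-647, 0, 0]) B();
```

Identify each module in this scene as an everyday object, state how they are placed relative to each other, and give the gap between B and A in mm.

A is a table. B is a stool. The stool is on the floor beside the table on its −x side. The gap between the stool and the table is 310 mm.

The stool's nearest face is 310 mm from the table's −x face.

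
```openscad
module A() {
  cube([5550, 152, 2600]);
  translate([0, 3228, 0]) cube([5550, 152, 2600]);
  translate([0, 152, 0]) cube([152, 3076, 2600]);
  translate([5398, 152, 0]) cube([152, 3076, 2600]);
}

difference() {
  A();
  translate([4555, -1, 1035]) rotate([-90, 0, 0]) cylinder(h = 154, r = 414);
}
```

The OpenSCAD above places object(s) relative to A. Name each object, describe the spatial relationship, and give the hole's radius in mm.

The subtracted cylinder has r = 414 mm.

A is a house frame. The house frame has a circular hole through its front wall. The hole's radius is 414 mm.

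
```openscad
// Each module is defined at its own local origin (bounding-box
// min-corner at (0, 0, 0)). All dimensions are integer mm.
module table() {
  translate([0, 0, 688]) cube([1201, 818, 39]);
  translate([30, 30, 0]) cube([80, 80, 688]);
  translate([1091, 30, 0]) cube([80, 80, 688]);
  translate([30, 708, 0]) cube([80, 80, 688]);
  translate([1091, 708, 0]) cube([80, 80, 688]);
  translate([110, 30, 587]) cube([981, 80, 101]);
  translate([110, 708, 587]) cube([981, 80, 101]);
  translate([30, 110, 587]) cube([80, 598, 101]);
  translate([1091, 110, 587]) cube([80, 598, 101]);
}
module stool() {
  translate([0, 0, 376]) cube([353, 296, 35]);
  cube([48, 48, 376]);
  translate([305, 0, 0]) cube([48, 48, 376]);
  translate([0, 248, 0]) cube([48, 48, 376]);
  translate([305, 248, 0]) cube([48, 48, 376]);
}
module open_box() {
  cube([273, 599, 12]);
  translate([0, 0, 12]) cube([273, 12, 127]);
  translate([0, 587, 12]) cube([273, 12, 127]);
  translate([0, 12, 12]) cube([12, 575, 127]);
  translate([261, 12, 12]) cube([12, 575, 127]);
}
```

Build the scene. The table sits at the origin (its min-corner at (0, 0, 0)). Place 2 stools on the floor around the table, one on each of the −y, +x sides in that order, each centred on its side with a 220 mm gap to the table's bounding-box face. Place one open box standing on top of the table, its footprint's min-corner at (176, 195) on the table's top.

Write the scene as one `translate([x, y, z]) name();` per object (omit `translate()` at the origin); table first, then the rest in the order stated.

table();
translate([424, -516, 0]) stool();
translate([1421, 261, 0]) stool();
translate([176, 195, 727]) open_box();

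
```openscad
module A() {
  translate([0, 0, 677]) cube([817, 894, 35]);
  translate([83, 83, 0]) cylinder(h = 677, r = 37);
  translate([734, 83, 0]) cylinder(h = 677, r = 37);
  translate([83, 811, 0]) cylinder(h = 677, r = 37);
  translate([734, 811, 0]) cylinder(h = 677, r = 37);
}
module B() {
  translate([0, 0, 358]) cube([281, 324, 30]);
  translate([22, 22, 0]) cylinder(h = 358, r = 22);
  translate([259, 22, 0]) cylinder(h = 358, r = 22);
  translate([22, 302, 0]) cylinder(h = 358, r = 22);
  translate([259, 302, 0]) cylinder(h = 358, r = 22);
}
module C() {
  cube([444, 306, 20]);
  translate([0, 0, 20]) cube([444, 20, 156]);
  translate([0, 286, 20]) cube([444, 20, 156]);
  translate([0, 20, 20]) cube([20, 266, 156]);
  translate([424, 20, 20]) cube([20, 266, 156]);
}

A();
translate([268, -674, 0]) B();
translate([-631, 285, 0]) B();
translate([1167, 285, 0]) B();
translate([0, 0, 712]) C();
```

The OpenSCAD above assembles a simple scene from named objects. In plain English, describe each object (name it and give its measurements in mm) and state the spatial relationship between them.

A is a table: top 817 mm (x) × 894 mm (y), 35 mm thick, upper face at z = 712 mm, on four round legs of 74 mm diameter, each leg's bounding box inset 46 mm from the nearest pair of top edges, running from z = 0 to the bottom of the top.

B is a four-legged stool. The seat is a 281×324×30 mm slab whose top surface is at z = 388 mm; four round legs, each 44 mm in diameter, run from the floor (z = 0) to the underside of the seat, each leg's axis is inset half a diameter from the nearest pair of seat edges (so the leg's bounding box is flush with the corner).

C is an open-topped rectangular box: outside dimensions 444×306×176 mm, with a uniform wall and base thickness of 20 mm. The base is a full 444×306 slab on the floor; four walls sit on top of the base. The front and back walls (the −y and +y sides) span the full width; the two side walls fit between them.

Three stools sit around the table at the −y, −x, +x sides. The open box is on top of the table.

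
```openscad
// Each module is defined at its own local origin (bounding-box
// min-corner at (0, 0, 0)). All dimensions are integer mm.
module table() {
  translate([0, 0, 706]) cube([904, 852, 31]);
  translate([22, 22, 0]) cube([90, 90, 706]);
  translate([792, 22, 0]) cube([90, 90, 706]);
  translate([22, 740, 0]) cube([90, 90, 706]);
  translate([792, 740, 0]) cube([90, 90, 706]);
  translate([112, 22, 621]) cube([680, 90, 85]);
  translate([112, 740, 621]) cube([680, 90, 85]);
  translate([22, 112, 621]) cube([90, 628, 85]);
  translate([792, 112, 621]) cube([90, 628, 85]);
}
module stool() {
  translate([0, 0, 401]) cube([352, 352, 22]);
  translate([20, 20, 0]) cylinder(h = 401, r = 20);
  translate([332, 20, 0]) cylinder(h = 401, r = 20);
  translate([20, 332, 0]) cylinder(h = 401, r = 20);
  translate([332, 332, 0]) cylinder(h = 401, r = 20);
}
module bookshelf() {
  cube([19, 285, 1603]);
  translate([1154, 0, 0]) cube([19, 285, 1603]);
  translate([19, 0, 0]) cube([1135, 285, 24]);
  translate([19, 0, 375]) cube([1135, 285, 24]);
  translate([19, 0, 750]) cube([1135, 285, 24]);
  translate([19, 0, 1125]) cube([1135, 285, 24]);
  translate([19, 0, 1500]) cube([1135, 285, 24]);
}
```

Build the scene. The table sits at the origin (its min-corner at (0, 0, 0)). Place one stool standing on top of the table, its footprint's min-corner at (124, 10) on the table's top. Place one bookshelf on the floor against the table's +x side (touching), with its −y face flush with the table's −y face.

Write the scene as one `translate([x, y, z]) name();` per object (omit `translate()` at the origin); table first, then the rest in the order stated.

table();
translate([124, 10, 737]) stool();
translate([904, 0, 0]) bookshelf();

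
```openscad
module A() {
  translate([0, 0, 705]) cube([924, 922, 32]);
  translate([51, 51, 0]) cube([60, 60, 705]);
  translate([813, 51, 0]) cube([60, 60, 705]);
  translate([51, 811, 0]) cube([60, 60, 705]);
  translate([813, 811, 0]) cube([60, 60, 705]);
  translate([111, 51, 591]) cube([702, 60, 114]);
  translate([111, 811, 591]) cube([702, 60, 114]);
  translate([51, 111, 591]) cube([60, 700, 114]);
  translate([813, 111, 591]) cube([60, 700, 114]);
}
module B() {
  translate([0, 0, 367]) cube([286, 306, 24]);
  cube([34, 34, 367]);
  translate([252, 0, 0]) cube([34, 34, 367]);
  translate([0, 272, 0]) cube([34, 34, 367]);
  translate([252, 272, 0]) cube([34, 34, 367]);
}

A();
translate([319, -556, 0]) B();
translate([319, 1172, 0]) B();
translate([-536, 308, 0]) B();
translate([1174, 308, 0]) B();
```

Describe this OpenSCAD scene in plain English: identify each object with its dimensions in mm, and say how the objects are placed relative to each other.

A is a table with a 924×922 mm rectangular top, 32 mm thick, top surface at z = 737 mm, supported by four 60×60 mm square legs, each inset 51 mm from the nearest pair of top edges, running from the floor. Four apron rails, 60 mm thick and 114 mm tall, run between adjacent legs with their top edges flush with the underside of the top and their outer faces flush with the legs' outer faces.

B is a four-legged stool. The seat is 286×306 mm, 24 mm thick, top at z = 391 mm. It stands on four square legs, each 34×34 mm in cross-section, from z = 0 to the seat underside, each flush with a corner of the seat.

Four stools sit around the table at the −y, +y, −x, +x sides.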